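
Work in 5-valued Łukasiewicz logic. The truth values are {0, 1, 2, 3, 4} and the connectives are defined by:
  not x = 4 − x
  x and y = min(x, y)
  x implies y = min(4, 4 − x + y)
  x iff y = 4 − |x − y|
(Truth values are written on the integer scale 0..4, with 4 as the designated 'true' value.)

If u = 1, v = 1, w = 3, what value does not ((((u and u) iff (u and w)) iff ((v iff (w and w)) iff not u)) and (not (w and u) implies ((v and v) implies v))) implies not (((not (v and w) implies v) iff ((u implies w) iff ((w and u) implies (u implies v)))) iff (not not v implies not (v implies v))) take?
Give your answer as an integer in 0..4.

4

u and u = 1 and 1 = 1
u and w = 1 and 3 = 1
(u and u) iff (u and w) = 1 iff 1 = 4
w and w = 3 and 3 = 3
v iff (w and w) = 1 iff 3 = 2
not u = not 1 = 3
(v iff (w and w)) iff not u = 2 iff 3 = 3
((u and u) iff (u and w)) iff ((v iff (w and w)) iff not u) = 4 iff 3 = 3
w and u = 3 and 1 = 1
not (w and u) = not 1 = 3
v and v = 1 and 1 = 1
(v and v) implies v = 1 implies 1 = 4
not (w and u) implies ((v and v) implies v) = 3 implies 4 = 4
(((u and u) iff (u and w)) iff ((v iff (w and w)) iff not u)) and (not (w and u) implies ((v and v) implies v)) = 3 and 4 = 3
not ((((u and u) iff (u and w)) iff ((v iff (w and w)) iff not u)) and (not (w and u) implies ((v and v) implies v))) = not 3 = 1
v and w = 1 and 3 = 1
not (v and w) = not 1 = 3
not (v and w) implies v = 3 implies 1 = 2
u implies w = 1 implies 3 = 4
w and u = 3 and 1 = 1
u implies v = 1 implies 1 = 4
(w and u) implies (u implies v) = 1 implies 4 = 4
(u implies w) iff ((w and u) implies (u implies v)) = 4 iff 4 = 4
(not (v and w) implies v) iff ((u implies w) iff ((w and u) implies (u implies v))) = 2 iff 4 = 2
not v = not 1 = 3
not not v = not 3 = 1
v implies v = 1 implies 1 = 4
not (v implies v) = not 4 = 0
not not v implies not (v implies v) = 1 implies 0 = 3
((not (v and w) implies v) iff ((u implies w) iff ((w and u) implies (u implies v)))) iff (not not v implies not (v implies v)) = 2 iff 3 = 3
not (((not (v and w) implies v) iff ((u implies w) iff ((w and u) implies (u implies v)))) iff (not not v implies not (v implies v))) = not 3 = 1
not ((((u and u) iff (u and w)) iff ((v iff (w and w)) iff not u)) and (not (w and u) implies ((v and v) implies v))) implies not (((not (v and w) implies v) iff ((u implies w) iff ((w and u) implies (u implies v)))) iff (not not v implies not (v implies v))) = 1 implies 1 = 4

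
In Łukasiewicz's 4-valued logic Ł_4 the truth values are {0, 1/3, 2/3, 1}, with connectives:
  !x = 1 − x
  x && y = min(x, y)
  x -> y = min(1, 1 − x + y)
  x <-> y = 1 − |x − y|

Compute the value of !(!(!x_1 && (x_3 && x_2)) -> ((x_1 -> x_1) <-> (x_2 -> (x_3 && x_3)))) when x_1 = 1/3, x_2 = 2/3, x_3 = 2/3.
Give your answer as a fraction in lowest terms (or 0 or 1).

!x_1 = !1/3 = 2/3
x_3 && x_2 = 2/3 && 2/3 = 2/3
!x_1 && (x_3 && x_2) = 2/3 && 2/3 = 2/3
!(!x_1 && (x_3 && x_2)) = !2/3 = 1/3
x_1 -> x_1 = 1/3 -> 1/3 = 1
x_3 && x_3 = 2/3 && 2/3 = 2/3
x_2 -> (x_3 && x_3) = 2/3 -> 2/3 = 1
(x_1 -> x_1) <-> (x_2 -> (x_3 && x_3)) = 1 <-> 1 = 1
!(!x_1 && (x_3 && x_2)) -> ((x_1 -> x_1) <-> (x_2 -> (x_3 && x_3))) = 1/3 -> 1 = 1
!(!(!x_1 && (x_3 && x_2)) -> ((x_1 -> x_1) <-> (x_2 -> (x_3 && x_3)))) = !1 = 0

0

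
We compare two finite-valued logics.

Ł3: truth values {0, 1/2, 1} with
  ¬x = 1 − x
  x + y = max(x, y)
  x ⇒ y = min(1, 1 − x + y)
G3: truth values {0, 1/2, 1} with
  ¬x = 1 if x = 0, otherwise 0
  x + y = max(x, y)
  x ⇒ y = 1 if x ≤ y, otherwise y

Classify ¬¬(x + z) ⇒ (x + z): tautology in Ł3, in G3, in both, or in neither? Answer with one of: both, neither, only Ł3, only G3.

only Ł3

In Ł3: every assignment gives 1 — tautology.
In G3: at x = 0, z = 1/2 the value is 1/2 — not a tautology.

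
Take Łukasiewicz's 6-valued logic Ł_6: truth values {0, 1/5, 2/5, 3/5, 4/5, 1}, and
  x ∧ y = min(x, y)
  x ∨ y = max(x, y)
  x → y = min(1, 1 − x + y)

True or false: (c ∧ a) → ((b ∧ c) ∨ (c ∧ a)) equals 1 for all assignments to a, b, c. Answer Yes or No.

Yes

At a = 0, b = 1, c = 3/5, for instance:
c ∧ a = 3/5 ∧ 0 = 0
b ∧ c = 1 ∧ 3/5 = 3/5
(b ∧ c) ∨ (c ∧ a) = 3/5 ∨ 0 = 3/5
(c ∧ a) → ((b ∧ c) ∨ (c ∧ a)) = 0 → 3/5 = 1
and checking the remaining 215 assignments likewise gives ≥ 1 in every case.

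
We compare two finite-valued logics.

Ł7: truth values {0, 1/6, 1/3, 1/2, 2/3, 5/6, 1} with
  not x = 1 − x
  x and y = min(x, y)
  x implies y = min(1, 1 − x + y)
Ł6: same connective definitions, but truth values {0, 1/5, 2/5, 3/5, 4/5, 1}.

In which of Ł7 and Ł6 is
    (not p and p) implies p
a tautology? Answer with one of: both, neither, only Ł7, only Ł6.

In Ł7: every assignment gives 1 — tautology.
In Ł6: every assignment gives 1 — tautology.

both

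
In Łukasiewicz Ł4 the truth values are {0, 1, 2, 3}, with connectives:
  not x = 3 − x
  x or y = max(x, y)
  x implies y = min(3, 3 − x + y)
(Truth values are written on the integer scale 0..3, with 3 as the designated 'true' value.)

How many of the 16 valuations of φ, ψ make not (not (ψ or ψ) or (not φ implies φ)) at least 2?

2

φ = 0, ψ = 0 ↦ 0  <
φ = 0, ψ = 1 ↦ 1  <
φ = 0, ψ = 2 ↦ 2  ≥
φ = 0, ψ = 3 ↦ 3  ≥
φ = 1, ψ = 0 ↦ 0  <
φ = 1, ψ = 1 ↦ 1  <
φ = 1, ψ = 2 ↦ 1  <
φ = 1, ψ = 3 ↦ 1  <
φ = 2, ψ = 0 ↦ 0  <
φ = 2, ψ = 1 ↦ 0  <
φ = 2, ψ = 2 ↦ 0  <
φ = 2, ψ = 3 ↦ 0  <
φ = 3, ψ = 0 ↦ 0  <
φ = 3, ψ = 1 ↦ 0  <
φ = 3, ψ = 2 ↦ 0  <
φ = 3, ψ = 3 ↦ 0  <
So 2 of the 16 assignments meet the threshold.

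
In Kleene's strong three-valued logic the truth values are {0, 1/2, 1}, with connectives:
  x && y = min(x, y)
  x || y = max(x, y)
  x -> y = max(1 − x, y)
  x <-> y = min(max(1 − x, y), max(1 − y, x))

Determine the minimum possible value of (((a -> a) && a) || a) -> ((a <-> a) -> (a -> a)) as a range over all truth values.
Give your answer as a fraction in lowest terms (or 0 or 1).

1/2

Take a = 1/2:
a -> a = 1/2 -> 1/2 = 1/2
(a -> a) && a = 1/2 && 1/2 = 1/2
((a -> a) && a) || a = 1/2 || 1/2 = 1/2
a <-> a = 1/2 <-> 1/2 = 1/2
a -> a = 1/2 -> 1/2 = 1/2
(a <-> a) -> (a -> a) = 1/2 -> 1/2 = 1/2
(((a -> a) && a) || a) -> ((a <-> a) -> (a -> a)) = 1/2 -> 1/2 = 1/2
No assignment yields a value below 1/2, so this is the minimum.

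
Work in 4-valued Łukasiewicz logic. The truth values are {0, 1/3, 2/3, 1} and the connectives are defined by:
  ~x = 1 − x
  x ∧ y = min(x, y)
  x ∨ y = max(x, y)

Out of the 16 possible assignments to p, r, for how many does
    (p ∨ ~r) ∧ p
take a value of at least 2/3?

p = 0, r = 0 ↦ 0  <
p = 0, r = 1/3 ↦ 0  <
p = 0, r = 2/3 ↦ 0  <
p = 0, r = 1 ↦ 0  <
p = 1/3, r = 0 ↦ 1/3  <
p = 1/3, r = 1/3 ↦ 1/3  <
p = 1/3, r = 2/3 ↦ 1/3  <
p = 1/3, r = 1 ↦ 1/3  <
p = 2/3, r = 0 ↦ 2/3  ≥
p = 2/3, r = 1/3 ↦ 2/3  ≥
p = 2/3, r = 2/3 ↦ 2/3  ≥
p = 2/3, r = 1 ↦ 2/3  ≥
p = 1, r = 0 ↦ 1  ≥
p = 1, r = 1/3 ↦ 1  ≥
p = 1, r = 2/3 ↦ 1  ≥
p = 1, r = 1 ↦ 1  ≥
So 8 of the 16 assignments meet the threshold.

8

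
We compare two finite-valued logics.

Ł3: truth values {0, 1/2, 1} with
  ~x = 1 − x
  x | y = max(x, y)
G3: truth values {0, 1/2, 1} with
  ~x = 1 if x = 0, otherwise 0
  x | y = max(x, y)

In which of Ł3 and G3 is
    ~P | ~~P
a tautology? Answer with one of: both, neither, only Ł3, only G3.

only G3

In Ł3: at P = 1/2 the value is 1/2 — not a tautology.
In G3: every assignment gives 1 — tautology.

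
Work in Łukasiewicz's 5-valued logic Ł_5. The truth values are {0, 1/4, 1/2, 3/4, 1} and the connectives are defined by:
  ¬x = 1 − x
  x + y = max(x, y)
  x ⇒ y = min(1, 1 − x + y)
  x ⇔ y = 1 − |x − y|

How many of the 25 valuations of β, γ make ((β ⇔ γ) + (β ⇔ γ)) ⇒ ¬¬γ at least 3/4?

18

value 1: 13 assignments (counts)
value 3/4: 5 assignments (counts)
value 1/2: 4 assignments
value 1/4: 2 assignments
value 0: 1 assignment
So 18 of the 25 assignments meet the threshold.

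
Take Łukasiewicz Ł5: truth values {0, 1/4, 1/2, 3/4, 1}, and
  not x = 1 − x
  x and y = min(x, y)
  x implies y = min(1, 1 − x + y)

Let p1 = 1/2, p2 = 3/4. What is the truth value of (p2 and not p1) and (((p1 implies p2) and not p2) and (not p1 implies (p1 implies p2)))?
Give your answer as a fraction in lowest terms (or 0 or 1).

not p1 = not 1/2 = 1/2
p2 and not p1 = 3/4 and 1/2 = 1/2
p1 implies p2 = 1/2 implies 3/4 = 1
not p2 = not 3/4 = 1/4
(p1 implies p2) and not p2 = 1 and 1/4 = 1/4
not p1 = not 1/2 = 1/2
p1 implies p2 = 1/2 implies 3/4 = 1
not p1 implies (p1 implies p2) = 1/2 implies 1 = 1
((p1 implies p2) and not p2) and (not p1 implies (p1 implies p2)) = 1/4 and 1 = 1/4
(p2 and not p1) and (((p1 implies p2) and not p2) and (not p1 implies (p1 implies p2))) = 1/2 and 1/4 = 1/4

1/4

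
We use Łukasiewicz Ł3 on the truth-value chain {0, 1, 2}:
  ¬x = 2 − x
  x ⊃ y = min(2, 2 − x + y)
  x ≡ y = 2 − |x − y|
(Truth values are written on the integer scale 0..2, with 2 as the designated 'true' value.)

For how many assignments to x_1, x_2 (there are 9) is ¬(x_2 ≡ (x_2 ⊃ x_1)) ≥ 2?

x_1 = 0, x_2 = 0 ↦ 2  ≥
x_1 = 0, x_2 = 1 ↦ 0  <
x_1 = 0, x_2 = 2 ↦ 2  ≥
x_1 = 1, x_2 = 0 ↦ 2  ≥
x_1 = 1, x_2 = 1 ↦ 1  <
x_1 = 1, x_2 = 2 ↦ 1  <
x_1 = 2, x_2 = 0 ↦ 2  ≥
x_1 = 2, x_2 = 1 ↦ 1  <
x_1 = 2, x_2 = 2 ↦ 0  <
So 4 of the 9 assignments meet the threshold.

4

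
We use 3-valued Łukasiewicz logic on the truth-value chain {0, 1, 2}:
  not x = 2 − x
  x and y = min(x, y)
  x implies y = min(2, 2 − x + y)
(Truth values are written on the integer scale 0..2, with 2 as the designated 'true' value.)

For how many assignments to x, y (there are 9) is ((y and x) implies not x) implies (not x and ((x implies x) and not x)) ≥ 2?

4

x = 0, y = 0 ↦ 2  ≥
x = 0, y = 1 ↦ 2  ≥
x = 0, y = 2 ↦ 2  ≥
x = 1, y = 0 ↦ 1  <
x = 1, y = 1 ↦ 1  <
x = 1, y = 2 ↦ 1  <
x = 2, y = 0 ↦ 0  <
x = 2, y = 1 ↦ 1  <
x = 2, y = 2 ↦ 2  ≥
So 4 of the 9 assignments meet the threshold.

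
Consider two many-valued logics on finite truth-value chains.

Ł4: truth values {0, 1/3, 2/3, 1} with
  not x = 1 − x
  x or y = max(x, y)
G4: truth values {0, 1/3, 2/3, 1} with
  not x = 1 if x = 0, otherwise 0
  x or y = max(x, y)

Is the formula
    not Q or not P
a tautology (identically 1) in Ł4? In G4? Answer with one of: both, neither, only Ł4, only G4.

In Ł4: at P = 1/3, Q = 1/3 the value is 2/3 — not a tautology.
In G4: at P = 1/3, Q = 1/3 the value is 0 — not a tautology.

neither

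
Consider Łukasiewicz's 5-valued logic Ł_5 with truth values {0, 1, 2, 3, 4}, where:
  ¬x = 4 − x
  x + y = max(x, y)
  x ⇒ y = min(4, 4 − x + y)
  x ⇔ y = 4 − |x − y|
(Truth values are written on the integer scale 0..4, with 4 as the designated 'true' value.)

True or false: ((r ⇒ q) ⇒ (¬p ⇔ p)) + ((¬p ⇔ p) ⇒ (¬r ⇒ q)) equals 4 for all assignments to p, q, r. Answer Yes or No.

No

Counterexample: take p = 1, q = 0, r = 0.
r ⇒ q = 0 ⇒ 0 = 4
¬p = ¬1 = 3
¬p ⇔ p = 3 ⇔ 1 = 2
(r ⇒ q) ⇒ (¬p ⇔ p) = 4 ⇒ 2 = 2
¬p = ¬1 = 3
¬p ⇔ p = 3 ⇔ 1 = 2
¬r = ¬0 = 4
¬r ⇒ q = 4 ⇒ 0 = 0
(¬p ⇔ p) ⇒ (¬r ⇒ q) = 2 ⇒ 0 = 2
((r ⇒ q) ⇒ (¬p ⇔ p)) + ((¬p ⇔ p) ⇒ (¬r ⇒ q)) = 2 + 2 = 2
This gives 2 ≠ 4.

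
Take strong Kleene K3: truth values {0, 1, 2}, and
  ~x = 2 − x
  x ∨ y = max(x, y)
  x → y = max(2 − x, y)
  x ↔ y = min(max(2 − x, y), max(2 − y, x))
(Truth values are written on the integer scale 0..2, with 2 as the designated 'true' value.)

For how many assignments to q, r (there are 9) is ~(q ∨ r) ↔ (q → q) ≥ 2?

q = 0, r = 0 ↦ 2  ≥
q = 0, r = 1 ↦ 1  <
q = 0, r = 2 ↦ 0  <
q = 1, r = 0 ↦ 1  <
q = 1, r = 1 ↦ 1  <
q = 1, r = 2 ↦ 1  <
q = 2, r = 0 ↦ 0  <
q = 2, r = 1 ↦ 0  <
q = 2, r = 2 ↦ 0  <
So 1 of the 9 assignments meets the threshold.

1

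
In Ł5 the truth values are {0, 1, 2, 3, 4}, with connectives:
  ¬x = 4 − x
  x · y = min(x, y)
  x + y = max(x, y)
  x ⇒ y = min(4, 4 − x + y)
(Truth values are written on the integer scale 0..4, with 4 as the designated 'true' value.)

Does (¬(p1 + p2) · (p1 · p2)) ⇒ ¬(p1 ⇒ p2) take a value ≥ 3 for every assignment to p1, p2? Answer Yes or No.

Counterexample: take p1 = 2, p2 = 2.
p1 + p2 = 2 + 2 = 2
¬(p1 + p2) = ¬2 = 2
p1 · p2 = 2 · 2 = 2
¬(p1 + p2) · (p1 · p2) = 2 · 2 = 2
p1 ⇒ p2 = 2 ⇒ 2 = 4
¬(p1 ⇒ p2) = ¬4 = 0
(¬(p1 + p2) · (p1 · p2)) ⇒ ¬(p1 ⇒ p2) = 2 ⇒ 0 = 2
This gives 2, which is below 3.

No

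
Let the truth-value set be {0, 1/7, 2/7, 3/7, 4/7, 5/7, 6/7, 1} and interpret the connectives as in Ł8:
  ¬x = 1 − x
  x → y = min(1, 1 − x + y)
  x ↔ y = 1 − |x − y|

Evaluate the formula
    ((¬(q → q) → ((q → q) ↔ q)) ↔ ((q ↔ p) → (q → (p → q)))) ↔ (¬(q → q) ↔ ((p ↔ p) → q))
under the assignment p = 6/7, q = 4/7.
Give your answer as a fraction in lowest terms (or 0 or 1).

3/7

q → q = 4/7 → 4/7 = 1
¬(q → q) = ¬1 = 0
q → q = 4/7 → 4/7 = 1
(q → q) ↔ q = 1 ↔ 4/7 = 4/7
¬(q → q) → ((q → q) ↔ q) = 0 → 4/7 = 1
q ↔ p = 4/7 ↔ 6/7 = 5/7
p → q = 6/7 → 4/7 = 5/7
q → (p → q) = 4/7 → 5/7 = 1
(q ↔ p) → (q → (p → q)) = 5/7 → 1 = 1
(¬(q → q) → ((q → q) ↔ q)) ↔ ((q ↔ p) → (q → (p → q))) = 1 ↔ 1 = 1
q → q = 4/7 → 4/7 = 1
¬(q → q) = ¬1 = 0
p ↔ p = 6/7 ↔ 6/7 = 1
(p ↔ p) → q = 1 → 4/7 = 4/7
¬(q → q) ↔ ((p ↔ p) → q) = 0 ↔ 4/7 = 3/7
((¬(q → q) → ((q → q) ↔ q)) ↔ ((q ↔ p) → (q → (p → q)))) ↔ (¬(q → q) ↔ ((p ↔ p) → q)) = 1 ↔ 3/7 = 3/7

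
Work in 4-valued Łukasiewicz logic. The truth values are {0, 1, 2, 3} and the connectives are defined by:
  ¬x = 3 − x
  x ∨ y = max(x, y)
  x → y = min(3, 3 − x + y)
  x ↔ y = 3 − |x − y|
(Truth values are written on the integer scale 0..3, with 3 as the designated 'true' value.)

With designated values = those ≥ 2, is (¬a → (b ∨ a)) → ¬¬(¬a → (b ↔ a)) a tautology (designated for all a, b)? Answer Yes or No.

No

Counterexample: take a = 0, b = 3.
¬a = ¬0 = 3
b ∨ a = 3 ∨ 0 = 3
¬a → (b ∨ a) = 3 → 3 = 3
¬a = ¬0 = 3
b ↔ a = 3 ↔ 0 = 0
¬a → (b ↔ a) = 3 → 0 = 0
¬(¬a → (b ↔ a)) = ¬0 = 3
¬¬(¬a → (b ↔ a)) = ¬3 = 0
(¬a → (b ∨ a)) → ¬¬(¬a → (b ↔ a)) = 3 → 0 = 0
This gives 0, which is below 2.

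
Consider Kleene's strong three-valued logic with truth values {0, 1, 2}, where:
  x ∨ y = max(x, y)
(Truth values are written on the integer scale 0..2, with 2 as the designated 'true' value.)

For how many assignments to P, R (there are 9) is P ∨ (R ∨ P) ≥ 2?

P = 0, R = 0 ↦ 0  <
P = 0, R = 1 ↦ 1  <
P = 0, R = 2 ↦ 2  ≥
P = 1, R = 0 ↦ 1  <
P = 1, R = 1 ↦ 1  <
P = 1, R = 2 ↦ 2  ≥
P = 2, R = 0 ↦ 2  ≥
P = 2, R = 1 ↦ 2  ≥
P = 2, R = 2 ↦ 2  ≥
So 5 of the 9 assignments meet the threshold.

5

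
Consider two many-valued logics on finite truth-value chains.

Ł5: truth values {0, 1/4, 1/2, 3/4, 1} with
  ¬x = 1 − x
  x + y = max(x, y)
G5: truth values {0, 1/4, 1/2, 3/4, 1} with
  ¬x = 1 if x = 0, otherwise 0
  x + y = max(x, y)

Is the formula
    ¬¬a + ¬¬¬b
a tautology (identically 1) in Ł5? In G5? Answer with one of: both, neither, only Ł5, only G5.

In Ł5: at a = 0, b = 1/4 the value is 3/4 — not a tautology.
In G5: at a = 0, b = 1/4 the value is 0 — not a tautology.

neither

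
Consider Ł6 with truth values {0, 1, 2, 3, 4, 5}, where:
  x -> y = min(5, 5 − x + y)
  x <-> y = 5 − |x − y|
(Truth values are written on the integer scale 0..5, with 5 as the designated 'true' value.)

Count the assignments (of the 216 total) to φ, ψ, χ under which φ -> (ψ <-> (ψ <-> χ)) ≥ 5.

value 5: 152 assignments (counts)
value 4: 28 assignments
value 3: 18 assignments
value 2: 11 assignments
value 1: 5 assignments
value 0: 2 assignments
So 152 of the 216 assignments meet the threshold.

152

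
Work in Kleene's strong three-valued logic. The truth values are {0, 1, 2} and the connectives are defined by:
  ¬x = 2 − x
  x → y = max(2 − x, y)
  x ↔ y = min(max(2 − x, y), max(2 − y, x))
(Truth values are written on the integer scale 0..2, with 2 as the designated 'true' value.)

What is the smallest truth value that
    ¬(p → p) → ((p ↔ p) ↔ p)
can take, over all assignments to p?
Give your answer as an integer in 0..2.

Take p = 1:
p → p = 1 → 1 = 1
¬(p → p) = ¬1 = 1
p ↔ p = 1 ↔ 1 = 1
(p ↔ p) ↔ p = 1 ↔ 1 = 1
¬(p → p) → ((p ↔ p) ↔ p) = 1 → 1 = 1
No assignment yields a value below 1, so this is the minimum.

1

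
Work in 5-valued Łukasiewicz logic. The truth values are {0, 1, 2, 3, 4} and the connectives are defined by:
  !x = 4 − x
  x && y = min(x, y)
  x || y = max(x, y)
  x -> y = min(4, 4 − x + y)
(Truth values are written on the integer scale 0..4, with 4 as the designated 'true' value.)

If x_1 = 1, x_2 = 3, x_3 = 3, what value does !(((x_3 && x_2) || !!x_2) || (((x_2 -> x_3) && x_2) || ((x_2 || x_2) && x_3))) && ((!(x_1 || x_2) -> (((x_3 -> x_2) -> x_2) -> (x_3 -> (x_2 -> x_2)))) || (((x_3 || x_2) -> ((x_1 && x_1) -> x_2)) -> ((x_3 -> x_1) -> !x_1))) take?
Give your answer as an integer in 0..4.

1

x_3 && x_2 = 3 && 3 = 3
!x_2 = !3 = 1
!!x_2 = !1 = 3
(x_3 && x_2) || !!x_2 = 3 || 3 = 3
x_2 -> x_3 = 3 -> 3 = 4
(x_2 -> x_3) && x_2 = 4 && 3 = 3
x_2 || x_2 = 3 || 3 = 3
(x_2 || x_2) && x_3 = 3 && 3 = 3
((x_2 -> x_3) && x_2) || ((x_2 || x_2) && x_3) = 3 || 3 = 3
((x_3 && x_2) || !!x_2) || (((x_2 -> x_3) && x_2) || ((x_2 || x_2) && x_3)) = 3 || 3 = 3
!(((x_3 && x_2) || !!x_2) || (((x_2 -> x_3) && x_2) || ((x_2 || x_2) && x_3))) = !3 = 1
x_1 || x_2 = 1 || 3 = 3
!(x_1 || x_2) = !3 = 1
x_3 -> x_2 = 3 -> 3 = 4
(x_3 -> x_2) -> x_2 = 4 -> 3 = 3
x_2 -> x_2 = 3 -> 3 = 4
x_3 -> (x_2 -> x_2) = 3 -> 4 = 4
((x_3 -> x_2) -> x_2) -> (x_3 -> (x_2 -> x_2)) = 3 -> 4 = 4
!(x_1 || x_2) -> (((x_3 -> x_2) -> x_2) -> (x_3 -> (x_2 -> x_2))) = 1 -> 4 = 4
x_3 || x_2 = 3 || 3 = 3
x_1 && x_1 = 1 && 1 = 1
(x_1 && x_1) -> x_2 = 1 -> 3 = 4
(x_3 || x_2) -> ((x_1 && x_1) -> x_2) = 3 -> 4 = 4
x_3 -> x_1 = 3 -> 1 = 2
!x_1 = !1 = 3
(x_3 -> x_1) -> !x_1 = 2 -> 3 = 4
((x_3 || x_2) -> ((x_1 && x_1) -> x_2)) -> ((x_3 -> x_1) -> !x_1) = 4 -> 4 = 4
(!(x_1 || x_2) -> (((x_3 -> x_2) -> x_2) -> (x_3 -> (x_2 -> x_2)))) || (((x_3 || x_2) -> ((x_1 && x_1) -> x_2)) -> ((x_3 -> x_1) -> !x_1)) = 4 || 4 = 4
!(((x_3 && x_2) || !!x_2) || (((x_2 -> x_3) && x_2) || ((x_2 || x_2) && x_3))) && ((!(x_1 || x_2) -> (((x_3 -> x_2) -> x_2) -> (x_3 -> (x_2 -> x_2)))) || (((x_3 || x_2) -> ((x_1 && x_1) -> x_2)) -> ((x_3 -> x_1) -> !x_1))) = 1 && 4 = 1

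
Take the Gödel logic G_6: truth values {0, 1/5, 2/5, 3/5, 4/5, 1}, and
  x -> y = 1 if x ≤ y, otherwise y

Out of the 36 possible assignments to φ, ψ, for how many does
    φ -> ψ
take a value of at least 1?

21

value 1: 21 assignments (counts)
value 4/5: 1 assignment
value 3/5: 2 assignments
value 2/5: 3 assignments
value 1/5: 4 assignments
value 0: 5 assignments
So 21 of the 36 assignments meet the threshold.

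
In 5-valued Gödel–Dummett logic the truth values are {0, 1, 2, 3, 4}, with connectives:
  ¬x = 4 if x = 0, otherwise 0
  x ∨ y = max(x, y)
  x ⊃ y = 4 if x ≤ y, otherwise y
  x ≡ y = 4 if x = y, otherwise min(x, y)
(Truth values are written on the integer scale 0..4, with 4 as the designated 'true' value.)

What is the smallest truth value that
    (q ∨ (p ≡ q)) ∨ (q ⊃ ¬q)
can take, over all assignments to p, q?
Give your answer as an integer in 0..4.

1

Take p = 0, q = 1:
p ≡ q = 0 ≡ 1 = 0
q ∨ (p ≡ q) = 1 ∨ 0 = 1
¬q = ¬1 = 0
q ⊃ ¬q = 1 ⊃ 0 = 0
(q ∨ (p ≡ q)) ∨ (q ⊃ ¬q) = 1 ∨ 0 = 1
No assignment yields a value below 1, so this is the minimum.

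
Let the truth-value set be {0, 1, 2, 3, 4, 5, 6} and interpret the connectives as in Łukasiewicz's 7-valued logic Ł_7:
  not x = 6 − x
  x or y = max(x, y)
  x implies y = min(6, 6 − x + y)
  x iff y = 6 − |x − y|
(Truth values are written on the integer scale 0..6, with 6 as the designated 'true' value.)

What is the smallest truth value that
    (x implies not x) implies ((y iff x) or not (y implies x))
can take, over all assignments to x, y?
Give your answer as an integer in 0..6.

3

Take x = 0, y = 3:
not x = not 0 = 6
x implies not x = 0 implies 6 = 6
y iff x = 3 iff 0 = 3
y implies x = 3 implies 0 = 3
not (y implies x) = not 3 = 3
(y iff x) or not (y implies x) = 3 or 3 = 3
(x implies not x) implies ((y iff x) or not (y implies x)) = 6 implies 3 = 3
No assignment yields a value below 3, so this is the minimum.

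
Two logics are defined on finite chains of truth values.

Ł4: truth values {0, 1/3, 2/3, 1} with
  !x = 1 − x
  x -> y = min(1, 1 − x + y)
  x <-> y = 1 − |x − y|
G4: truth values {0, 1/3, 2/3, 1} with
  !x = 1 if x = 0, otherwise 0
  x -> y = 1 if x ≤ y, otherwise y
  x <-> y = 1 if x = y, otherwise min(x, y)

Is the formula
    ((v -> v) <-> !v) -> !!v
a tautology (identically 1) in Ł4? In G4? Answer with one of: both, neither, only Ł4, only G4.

In Ł4: at v = 0 the value is 0 — not a tautology.
In G4: at v = 0 the value is 0 — not a tautology.

neither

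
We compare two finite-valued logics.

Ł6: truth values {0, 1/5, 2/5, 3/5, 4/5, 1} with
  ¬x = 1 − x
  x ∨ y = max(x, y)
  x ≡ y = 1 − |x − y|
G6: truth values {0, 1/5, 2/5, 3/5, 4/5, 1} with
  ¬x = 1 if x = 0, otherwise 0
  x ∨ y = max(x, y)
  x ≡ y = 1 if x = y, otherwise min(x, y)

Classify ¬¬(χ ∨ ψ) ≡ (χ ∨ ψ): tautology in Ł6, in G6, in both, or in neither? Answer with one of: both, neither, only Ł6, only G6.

In Ł6: every assignment gives 1 — tautology.
In G6: at ψ = 0, χ = 1/5 the value is 1/5 — not a tautology.

only Ł6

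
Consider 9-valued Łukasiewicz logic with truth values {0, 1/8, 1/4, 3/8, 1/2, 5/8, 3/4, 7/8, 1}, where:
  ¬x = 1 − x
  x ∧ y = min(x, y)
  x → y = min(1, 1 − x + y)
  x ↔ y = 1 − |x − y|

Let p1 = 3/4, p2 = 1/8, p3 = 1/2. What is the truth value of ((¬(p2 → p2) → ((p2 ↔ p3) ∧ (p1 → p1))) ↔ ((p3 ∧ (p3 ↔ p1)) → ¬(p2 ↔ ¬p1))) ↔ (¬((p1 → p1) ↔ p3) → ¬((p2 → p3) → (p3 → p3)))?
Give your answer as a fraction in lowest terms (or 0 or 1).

p2 → p2 = 1/8 → 1/8 = 1
¬(p2 → p2) = ¬1 = 0
p2 ↔ p3 = 1/8 ↔ 1/2 = 5/8
p1 → p1 = 3/4 → 3/4 = 1
(p2 ↔ p3) ∧ (p1 → p1) = 5/8 ∧ 1 = 5/8
¬(p2 → p2) → ((p2 ↔ p3) ∧ (p1 → p1)) = 0 → 5/8 = 1
p3 ↔ p1 = 1/2 ↔ 3/4 = 3/4
p3 ∧ (p3 ↔ p1) = 1/2 ∧ 3/4 = 1/2
¬p1 = ¬3/4 = 1/4
p2 ↔ ¬p1 = 1/8 ↔ 1/4 = 7/8
¬(p2 ↔ ¬p1) = ¬7/8 = 1/8
(p3 ∧ (p3 ↔ p1)) → ¬(p2 ↔ ¬p1) = 1/2 → 1/8 = 5/8
(¬(p2 → p2) → ((p2 ↔ p3) ∧ (p1 → p1))) ↔ ((p3 ∧ (p3 ↔ p1)) → ¬(p2 ↔ ¬p1)) = 1 ↔ 5/8 = 5/8
p1 → p1 = 3/4 → 3/4 = 1
(p1 → p1) ↔ p3 = 1 ↔ 1/2 = 1/2
¬((p1 → p1) ↔ p3) = ¬1/2 = 1/2
p2 → p3 = 1/8 → 1/2 = 1
p3 → p3 = 1/2 → 1/2 = 1
(p2 → p3) → (p3 → p3) = 1 → 1 = 1
¬((p2 → p3) → (p3 → p3)) = ¬1 = 0
¬((p1 → p1) ↔ p3) → ¬((p2 → p3) → (p3 → p3)) = 1/2 → 0 = 1/2
((¬(p2 → p2) → ((p2 ↔ p3) ∧ (p1 → p1))) ↔ ((p3 ∧ (p3 ↔ p1)) → ¬(p2 ↔ ¬p1))) ↔ (¬((p1 → p1) ↔ p3) → ¬((p2 → p3) → (p3 → p3))) = 5/8 ↔ 1/2 = 7/8

7/8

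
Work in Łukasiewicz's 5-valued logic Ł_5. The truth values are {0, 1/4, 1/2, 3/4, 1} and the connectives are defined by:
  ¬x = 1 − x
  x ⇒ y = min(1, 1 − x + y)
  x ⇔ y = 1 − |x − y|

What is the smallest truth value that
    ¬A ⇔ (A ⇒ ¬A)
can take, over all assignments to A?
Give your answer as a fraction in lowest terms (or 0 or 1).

Take A = 1/2:
¬A = ¬1/2 = 1/2
¬A = ¬1/2 = 1/2
A ⇒ ¬A = 1/2 ⇒ 1/2 = 1
¬A ⇔ (A ⇒ ¬A) = 1/2 ⇔ 1 = 1/2
No assignment yields a value below 1/2, so this is the minimum.

1/2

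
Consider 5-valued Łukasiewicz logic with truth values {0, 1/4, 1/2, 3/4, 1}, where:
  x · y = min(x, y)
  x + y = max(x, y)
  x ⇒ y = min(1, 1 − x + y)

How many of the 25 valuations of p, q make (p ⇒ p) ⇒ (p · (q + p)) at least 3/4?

10

value 1: 5 assignments (counts)
value 3/4: 5 assignments (counts)
value 1/2: 5 assignments
value 1/4: 5 assignments
value 0: 5 assignments
So 10 of the 25 assignments meet the threshold.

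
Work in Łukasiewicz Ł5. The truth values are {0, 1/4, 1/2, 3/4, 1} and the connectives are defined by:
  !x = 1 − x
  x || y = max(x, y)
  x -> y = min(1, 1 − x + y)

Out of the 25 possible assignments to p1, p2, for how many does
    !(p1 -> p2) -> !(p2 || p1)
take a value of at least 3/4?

value 1: 19 assignments (counts)
value 3/4: 2 assignments (counts)
value 1/2: 2 assignments
value 1/4: 1 assignment
value 0: 1 assignment
So 21 of the 25 assignments meet the threshold.

21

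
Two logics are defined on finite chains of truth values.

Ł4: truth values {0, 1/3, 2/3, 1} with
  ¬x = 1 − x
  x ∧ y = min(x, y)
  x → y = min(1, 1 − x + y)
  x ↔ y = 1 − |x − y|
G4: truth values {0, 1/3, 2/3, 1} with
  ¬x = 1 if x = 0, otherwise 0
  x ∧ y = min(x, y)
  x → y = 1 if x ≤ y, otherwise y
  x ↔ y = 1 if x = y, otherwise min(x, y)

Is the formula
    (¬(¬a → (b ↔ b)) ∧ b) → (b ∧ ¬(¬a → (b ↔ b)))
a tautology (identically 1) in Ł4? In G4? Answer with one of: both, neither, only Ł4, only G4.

both

In Ł4: every assignment gives 1 — tautology.
In G4: every assignment gives 1 — tautology.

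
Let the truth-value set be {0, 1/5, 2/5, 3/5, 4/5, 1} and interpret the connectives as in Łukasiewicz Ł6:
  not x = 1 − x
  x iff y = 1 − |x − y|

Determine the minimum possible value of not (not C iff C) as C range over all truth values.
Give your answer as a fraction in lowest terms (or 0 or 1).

Take C = 2/5:
not C = not 2/5 = 3/5
not C iff C = 3/5 iff 2/5 = 4/5
not (not C iff C) = not 4/5 = 1/5
No assignment yields a value below 1/5, so this is the minimum.

1/5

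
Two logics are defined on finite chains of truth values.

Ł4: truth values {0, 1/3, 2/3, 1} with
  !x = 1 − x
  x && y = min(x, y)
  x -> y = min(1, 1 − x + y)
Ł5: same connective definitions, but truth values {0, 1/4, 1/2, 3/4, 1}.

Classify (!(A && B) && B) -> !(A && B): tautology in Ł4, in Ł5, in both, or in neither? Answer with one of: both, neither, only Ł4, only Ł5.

In Ł4: every assignment gives 1 — tautology.
In Ł5: every assignment gives 1 — tautology.

both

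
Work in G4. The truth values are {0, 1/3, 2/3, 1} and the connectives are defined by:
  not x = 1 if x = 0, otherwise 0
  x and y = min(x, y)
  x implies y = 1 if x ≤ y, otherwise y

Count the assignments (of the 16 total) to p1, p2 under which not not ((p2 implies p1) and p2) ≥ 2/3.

p1 = 0, p2 = 0 ↦ 0  <
p1 = 0, p2 = 1/3 ↦ 0  <
p1 = 0, p2 = 2/3 ↦ 0  <
p1 = 0, p2 = 1 ↦ 0  <
p1 = 1/3, p2 = 0 ↦ 0  <
p1 = 1/3, p2 = 1/3 ↦ 1  ≥
p1 = 1/3, p2 = 2/3 ↦ 1  ≥
p1 = 1/3, p2 = 1 ↦ 1  ≥
p1 = 2/3, p2 = 0 ↦ 0  <
p1 = 2/3, p2 = 1/3 ↦ 1  ≥
p1 = 2/3, p2 = 2/3 ↦ 1  ≥
p1 = 2/3, p2 = 1 ↦ 1  ≥
p1 = 1, p2 = 0 ↦ 0  <
p1 = 1, p2 = 1/3 ↦ 1  ≥
p1 = 1, p2 = 2/3 ↦ 1  ≥
p1 = 1, p2 = 1 ↦ 1  ≥
So 9 of the 16 assignments meet the threshold.

9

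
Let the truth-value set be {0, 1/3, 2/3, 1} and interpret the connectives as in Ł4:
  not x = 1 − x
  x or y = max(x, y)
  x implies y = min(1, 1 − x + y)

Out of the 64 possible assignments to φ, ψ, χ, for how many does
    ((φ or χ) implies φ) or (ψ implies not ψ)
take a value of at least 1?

value 1: 52 assignments (counts)
value 2/3: 9 assignments
value 1/3: 2 assignments
value 0: 1 assignment
So 52 of the 64 assignments meet the threshold.

52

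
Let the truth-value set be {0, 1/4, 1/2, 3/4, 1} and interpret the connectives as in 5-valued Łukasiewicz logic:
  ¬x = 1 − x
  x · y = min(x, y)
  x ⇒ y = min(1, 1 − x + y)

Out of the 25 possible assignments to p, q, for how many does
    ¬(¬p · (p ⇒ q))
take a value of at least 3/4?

10

value 1: 5 assignments (counts)
value 3/4: 5 assignments (counts)
value 1/2: 5 assignments
value 1/4: 5 assignments
value 0: 5 assignments
So 10 of the 25 assignments meet the threshold.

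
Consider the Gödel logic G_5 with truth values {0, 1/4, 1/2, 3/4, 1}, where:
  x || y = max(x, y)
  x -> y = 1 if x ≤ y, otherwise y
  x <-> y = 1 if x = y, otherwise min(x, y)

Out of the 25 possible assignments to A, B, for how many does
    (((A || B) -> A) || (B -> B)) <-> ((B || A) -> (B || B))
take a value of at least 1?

value 1: 15 assignments (counts)
value 3/4: 1 assignment
value 1/2: 2 assignments
value 1/4: 3 assignments
value 0: 4 assignments
So 15 of the 25 assignments meet the threshold.

15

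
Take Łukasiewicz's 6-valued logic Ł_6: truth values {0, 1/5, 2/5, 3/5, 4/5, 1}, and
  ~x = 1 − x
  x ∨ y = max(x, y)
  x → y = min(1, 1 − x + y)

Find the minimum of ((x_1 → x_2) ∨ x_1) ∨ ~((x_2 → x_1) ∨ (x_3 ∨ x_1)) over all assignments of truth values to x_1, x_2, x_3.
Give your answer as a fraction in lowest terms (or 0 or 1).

Take x_1 = 2/5, x_2 = 0, x_3 = 0:
x_1 → x_2 = 2/5 → 0 = 3/5
(x_1 → x_2) ∨ x_1 = 3/5 ∨ 2/5 = 3/5
x_2 → x_1 = 0 → 2/5 = 1
x_3 ∨ x_1 = 0 ∨ 2/5 = 2/5
(x_2 → x_1) ∨ (x_3 ∨ x_1) = 1 ∨ 2/5 = 1
~((x_2 → x_1) ∨ (x_3 ∨ x_1)) = ~1 = 0
((x_1 → x_2) ∨ x_1) ∨ ~((x_2 → x_1) ∨ (x_3 ∨ x_1)) = 3/5 ∨ 0 = 3/5
No assignment yields a value below 3/5, so this is the minimum.

3/5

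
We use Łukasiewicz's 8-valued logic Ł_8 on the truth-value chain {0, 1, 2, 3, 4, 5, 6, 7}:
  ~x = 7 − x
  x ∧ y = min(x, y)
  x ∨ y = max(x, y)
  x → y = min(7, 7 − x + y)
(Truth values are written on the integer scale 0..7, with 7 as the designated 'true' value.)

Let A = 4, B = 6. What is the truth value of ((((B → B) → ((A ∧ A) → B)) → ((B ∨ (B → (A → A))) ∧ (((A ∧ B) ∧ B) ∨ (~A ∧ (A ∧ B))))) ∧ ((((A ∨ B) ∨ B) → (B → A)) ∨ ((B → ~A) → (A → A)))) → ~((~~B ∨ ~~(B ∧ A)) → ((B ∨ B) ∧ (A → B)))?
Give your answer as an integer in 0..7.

B → B = 6 → 6 = 7
A ∧ A = 4 ∧ 4 = 4
(A ∧ A) → B = 4 → 6 = 7
(B → B) → ((A ∧ A) → B) = 7 → 7 = 7
A → A = 4 → 4 = 7
B → (A → A) = 6 → 7 = 7
B ∨ (B → (A → A)) = 6 ∨ 7 = 7
A ∧ B = 4 ∧ 6 = 4
(A ∧ B) ∧ B = 4 ∧ 6 = 4
~A = ~4 = 3
A ∧ B = 4 ∧ 6 = 4
~A ∧ (A ∧ B) = 3 ∧ 4 = 3
((A ∧ B) ∧ B) ∨ (~A ∧ (A ∧ B)) = 4 ∨ 3 = 4
(B ∨ (B → (A → A))) ∧ (((A ∧ B) ∧ B) ∨ (~A ∧ (A ∧ B))) = 7 ∧ 4 = 4
((B → B) → ((A ∧ A) → B)) → ((B ∨ (B → (A → A))) ∧ (((A ∧ B) ∧ B) ∨ (~A ∧ (A ∧ B)))) = 7 → 4 = 4
A ∨ B = 4 ∨ 6 = 6
(A ∨ B) ∨ B = 6 ∨ 6 = 6
B → A = 6 → 4 = 5
((A ∨ B) ∨ B) → (B → A) = 6 → 5 = 6
~A = ~4 = 3
B → ~A = 6 → 3 = 4
A → A = 4 → 4 = 7
(B → ~A) → (A → A) = 4 → 7 = 7
(((A ∨ B) ∨ B) → (B → A)) ∨ ((B → ~A) → (A → A)) = 6 ∨ 7 = 7
(((B → B) → ((A ∧ A) → B)) → ((B ∨ (B → (A → A))) ∧ (((A ∧ B) ∧ B) ∨ (~A ∧ (A ∧ B))))) ∧ ((((A ∨ B) ∨ B) → (B → A)) ∨ ((B → ~A) → (A → A))) = 4 ∧ 7 = 4
~B = ~6 = 1
~~B = ~1 = 6
B ∧ A = 6 ∧ 4 = 4
~(B ∧ A) = ~4 = 3
~~(B ∧ A) = ~3 = 4
~~B ∨ ~~(B ∧ A) = 6 ∨ 4 = 6
B ∨ B = 6 ∨ 6 = 6
A → B = 4 → 6 = 7
(B ∨ B) ∧ (A → B) = 6 ∧ 7 = 6
(~~B ∨ ~~(B ∧ A)) → ((B ∨ B) ∧ (A → B)) = 6 → 6 = 7
~((~~B ∨ ~~(B ∧ A)) → ((B ∨ B) ∧ (A → B))) = ~7 = 0
((((B → B) → ((A ∧ A) → B)) → ((B ∨ (B → (A → A))) ∧ (((A ∧ B) ∧ B) ∨ (~A ∧ (A ∧ B))))) ∧ ((((A ∨ B) ∨ B) → (B → A)) ∨ ((B → ~A) → (A → A)))) → ~((~~B ∨ ~~(B ∧ A)) → ((B ∨ B) ∧ (A → B))) = 4 → 0 = 3

3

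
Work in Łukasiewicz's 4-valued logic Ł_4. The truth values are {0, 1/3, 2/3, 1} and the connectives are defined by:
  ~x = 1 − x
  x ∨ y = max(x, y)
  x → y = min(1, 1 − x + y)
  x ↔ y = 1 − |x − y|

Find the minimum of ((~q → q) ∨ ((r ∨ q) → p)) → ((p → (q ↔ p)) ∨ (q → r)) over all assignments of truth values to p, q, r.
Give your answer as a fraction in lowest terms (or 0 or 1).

Take p = 1, q = 1/3, r = 0:
~q = ~1/3 = 2/3
~q → q = 2/3 → 1/3 = 2/3
r ∨ q = 0 ∨ 1/3 = 1/3
(r ∨ q) → p = 1/3 → 1 = 1
(~q → q) ∨ ((r ∨ q) → p) = 2/3 ∨ 1 = 1
q ↔ p = 1/3 ↔ 1 = 1/3
p → (q ↔ p) = 1 → 1/3 = 1/3
q → r = 1/3 → 0 = 2/3
(p → (q ↔ p)) ∨ (q → r) = 1/3 ∨ 2/3 = 2/3
((~q → q) ∨ ((r ∨ q) → p)) → ((p → (q ↔ p)) ∨ (q → r)) = 1 → 2/3 = 2/3
No assignment yields a value below 2/3, so this is the minimum.

2/3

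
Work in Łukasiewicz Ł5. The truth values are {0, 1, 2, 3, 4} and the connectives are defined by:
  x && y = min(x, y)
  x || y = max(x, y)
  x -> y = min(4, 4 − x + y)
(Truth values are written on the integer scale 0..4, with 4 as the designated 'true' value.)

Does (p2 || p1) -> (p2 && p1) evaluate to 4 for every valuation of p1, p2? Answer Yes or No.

Counterexample: take p1 = 0, p2 = 1.
p2 || p1 = 1 || 0 = 1
p2 && p1 = 1 && 0 = 0
(p2 || p1) -> (p2 && p1) = 1 -> 0 = 3
This gives 3 ≠ 4.

No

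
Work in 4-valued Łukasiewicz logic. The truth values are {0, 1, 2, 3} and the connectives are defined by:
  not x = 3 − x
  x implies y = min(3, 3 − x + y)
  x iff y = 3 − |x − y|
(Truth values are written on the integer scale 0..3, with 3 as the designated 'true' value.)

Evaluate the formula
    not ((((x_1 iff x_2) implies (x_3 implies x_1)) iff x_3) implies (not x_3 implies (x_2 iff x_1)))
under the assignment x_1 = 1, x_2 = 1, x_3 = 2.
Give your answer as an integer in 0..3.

0

x_1 iff x_2 = 1 iff 1 = 3
x_3 implies x_1 = 2 implies 1 = 2
(x_1 iff x_2) implies (x_3 implies x_1) = 3 implies 2 = 2
((x_1 iff x_2) implies (x_3 implies x_1)) iff x_3 = 2 iff 2 = 3
not x_3 = not 2 = 1
x_2 iff x_1 = 1 iff 1 = 3
not x_3 implies (x_2 iff x_1) = 1 implies 3 = 3
(((x_1 iff x_2) implies (x_3 implies x_1)) iff x_3) implies (not x_3 implies (x_2 iff x_1)) = 3 implies 3 = 3
not ((((x_1 iff x_2) implies (x_3 implies x_1)) iff x_3) implies (not x_3 implies (x_2 iff x_1))) = not 3 = 0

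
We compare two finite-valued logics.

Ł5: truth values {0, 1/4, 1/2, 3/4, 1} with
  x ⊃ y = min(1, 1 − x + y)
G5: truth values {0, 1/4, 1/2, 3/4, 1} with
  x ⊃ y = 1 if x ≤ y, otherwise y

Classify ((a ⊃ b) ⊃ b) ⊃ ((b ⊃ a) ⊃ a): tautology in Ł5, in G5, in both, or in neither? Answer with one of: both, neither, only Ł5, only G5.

In Ł5: every assignment gives 1 — tautology.
In G5: at a = 1/4, b = 0 the value is 1/4 — not a tautology.

only Ł5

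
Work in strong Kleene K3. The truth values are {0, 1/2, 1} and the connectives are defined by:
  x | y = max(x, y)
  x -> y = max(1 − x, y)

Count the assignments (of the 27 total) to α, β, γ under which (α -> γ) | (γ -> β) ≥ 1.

23

value 1: 23 assignments (counts)
value 1/2: 4 assignments
So 23 of the 27 assignments meet the threshold.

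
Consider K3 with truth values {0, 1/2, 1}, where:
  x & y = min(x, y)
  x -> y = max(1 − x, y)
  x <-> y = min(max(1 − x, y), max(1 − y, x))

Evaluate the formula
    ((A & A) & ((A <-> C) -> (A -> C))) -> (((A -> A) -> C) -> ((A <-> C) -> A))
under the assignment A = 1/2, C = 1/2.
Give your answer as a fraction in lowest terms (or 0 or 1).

1/2

A & A = 1/2 & 1/2 = 1/2
A <-> C = 1/2 <-> 1/2 = 1/2
A -> C = 1/2 -> 1/2 = 1/2
(A <-> C) -> (A -> C) = 1/2 -> 1/2 = 1/2
(A & A) & ((A <-> C) -> (A -> C)) = 1/2 & 1/2 = 1/2
A -> A = 1/2 -> 1/2 = 1/2
(A -> A) -> C = 1/2 -> 1/2 = 1/2
A <-> C = 1/2 <-> 1/2 = 1/2
(A <-> C) -> A = 1/2 -> 1/2 = 1/2
((A -> A) -> C) -> ((A <-> C) -> A) = 1/2 -> 1/2 = 1/2
((A & A) & ((A <-> C) -> (A -> C))) -> (((A -> A) -> C) -> ((A <-> C) -> A)) = 1/2 -> 1/2 = 1/2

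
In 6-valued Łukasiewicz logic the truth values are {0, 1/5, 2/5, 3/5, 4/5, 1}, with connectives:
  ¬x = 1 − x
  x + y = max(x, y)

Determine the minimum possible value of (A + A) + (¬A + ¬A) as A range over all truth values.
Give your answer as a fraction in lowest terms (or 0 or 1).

3/5

Take A = 2/5:
A + A = 2/5 + 2/5 = 2/5
¬A = ¬2/5 = 3/5
¬A = ¬2/5 = 3/5
¬A + ¬A = 3/5 + 3/5 = 3/5
(A + A) + (¬A + ¬A) = 2/5 + 3/5 = 3/5
No assignment yields a value below 3/5, so this is the minimum.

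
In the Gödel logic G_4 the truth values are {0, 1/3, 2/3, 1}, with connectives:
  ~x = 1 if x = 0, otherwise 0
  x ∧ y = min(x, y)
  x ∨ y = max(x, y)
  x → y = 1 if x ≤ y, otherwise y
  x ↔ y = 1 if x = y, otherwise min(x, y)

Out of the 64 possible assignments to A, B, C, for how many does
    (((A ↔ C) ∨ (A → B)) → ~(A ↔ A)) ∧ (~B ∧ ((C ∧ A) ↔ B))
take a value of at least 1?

3

value 1: 3 assignments (counts)
value 0: 61 assignments
So 3 of the 64 assignments meet the threshold.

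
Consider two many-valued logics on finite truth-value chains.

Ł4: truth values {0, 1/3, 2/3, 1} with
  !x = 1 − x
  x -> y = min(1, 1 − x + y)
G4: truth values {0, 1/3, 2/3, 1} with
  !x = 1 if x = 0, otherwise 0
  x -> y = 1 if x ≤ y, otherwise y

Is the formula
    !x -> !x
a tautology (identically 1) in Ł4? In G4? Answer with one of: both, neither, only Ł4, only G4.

both

In Ł4: every assignment gives 1 — tautology.
In G4: every assignment gives 1 — tautology.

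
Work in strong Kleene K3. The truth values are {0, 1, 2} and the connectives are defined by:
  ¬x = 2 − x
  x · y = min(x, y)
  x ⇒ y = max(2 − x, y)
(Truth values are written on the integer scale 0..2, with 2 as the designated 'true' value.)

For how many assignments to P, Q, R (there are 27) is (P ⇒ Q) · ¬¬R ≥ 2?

5

value 2: 5 assignments (counts)
value 1: 11 assignments
value 0: 11 assignments
So 5 of the 27 assignments meet the threshold.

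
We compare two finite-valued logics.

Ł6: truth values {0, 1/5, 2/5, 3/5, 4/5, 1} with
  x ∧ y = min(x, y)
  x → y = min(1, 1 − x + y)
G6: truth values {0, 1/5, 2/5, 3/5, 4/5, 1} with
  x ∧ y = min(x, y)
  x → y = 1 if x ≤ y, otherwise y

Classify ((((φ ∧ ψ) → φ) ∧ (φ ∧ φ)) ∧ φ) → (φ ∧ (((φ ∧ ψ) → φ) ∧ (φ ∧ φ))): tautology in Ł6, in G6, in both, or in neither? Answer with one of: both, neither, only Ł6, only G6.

In Ł6: every assignment gives 1 — tautology.
In G6: every assignment gives 1 — tautology.

both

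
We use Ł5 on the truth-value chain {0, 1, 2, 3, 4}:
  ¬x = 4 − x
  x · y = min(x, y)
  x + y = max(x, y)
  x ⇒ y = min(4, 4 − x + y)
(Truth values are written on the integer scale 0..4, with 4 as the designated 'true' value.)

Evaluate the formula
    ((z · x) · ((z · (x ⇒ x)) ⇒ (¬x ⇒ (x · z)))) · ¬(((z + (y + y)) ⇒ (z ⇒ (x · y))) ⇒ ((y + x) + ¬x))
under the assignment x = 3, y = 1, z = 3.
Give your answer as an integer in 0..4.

0

z · x = 3 · 3 = 3
x ⇒ x = 3 ⇒ 3 = 4
z · (x ⇒ x) = 3 · 4 = 3
¬x = ¬3 = 1
x · z = 3 · 3 = 3
¬x ⇒ (x · z) = 1 ⇒ 3 = 4
(z · (x ⇒ x)) ⇒ (¬x ⇒ (x · z)) = 3 ⇒ 4 = 4
(z · x) · ((z · (x ⇒ x)) ⇒ (¬x ⇒ (x · z))) = 3 · 4 = 3
y + y = 1 + 1 = 1
z + (y + y) = 3 + 1 = 3
x · y = 3 · 1 = 1
z ⇒ (x · y) = 3 ⇒ 1 = 2
(z + (y + y)) ⇒ (z ⇒ (x · y)) = 3 ⇒ 2 = 3
y + x = 1 + 3 = 3
¬x = ¬3 = 1
(y + x) + ¬x = 3 + 1 = 3
((z + (y + y)) ⇒ (z ⇒ (x · y))) ⇒ ((y + x) + ¬x) = 3 ⇒ 3 = 4
¬(((z + (y + y)) ⇒ (z ⇒ (x · y))) ⇒ ((y + x) + ¬x)) = ¬4 = 0
((z · x) · ((z · (x ⇒ x)) ⇒ (¬x ⇒ (x · z)))) · ¬(((z + (y + y)) ⇒ (z ⇒ (x · y))) ⇒ ((y + x) + ¬x)) = 3 · 0 = 0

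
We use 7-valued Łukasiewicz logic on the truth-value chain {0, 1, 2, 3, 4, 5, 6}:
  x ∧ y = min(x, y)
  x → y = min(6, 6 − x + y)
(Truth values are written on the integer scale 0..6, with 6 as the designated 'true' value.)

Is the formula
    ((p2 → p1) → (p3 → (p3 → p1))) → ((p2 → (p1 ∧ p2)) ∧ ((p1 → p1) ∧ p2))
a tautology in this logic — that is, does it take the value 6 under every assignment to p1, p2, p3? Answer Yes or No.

Counterexample: take p1 = 0, p2 = 0, p3 = 0.
p2 → p1 = 0 → 0 = 6
p3 → p1 = 0 → 0 = 6
p3 → (p3 → p1) = 0 → 6 = 6
(p2 → p1) → (p3 → (p3 → p1)) = 6 → 6 = 6
p1 ∧ p2 = 0 ∧ 0 = 0
p2 → (p1 ∧ p2) = 0 → 0 = 6
p1 → p1 = 0 → 0 = 6
(p1 → p1) ∧ p2 = 6 ∧ 0 = 0
(p2 → (p1 ∧ p2)) ∧ ((p1 → p1) ∧ p2) = 6 ∧ 0 = 0
((p2 → p1) → (p3 → (p3 → p1))) → ((p2 → (p1 ∧ p2)) ∧ ((p1 → p1) ∧ p2)) = 6 → 0 = 0
This gives 0 ≠ 6.

No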